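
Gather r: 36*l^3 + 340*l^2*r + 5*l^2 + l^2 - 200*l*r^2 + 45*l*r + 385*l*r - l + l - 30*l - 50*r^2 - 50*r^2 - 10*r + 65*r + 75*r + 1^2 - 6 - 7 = 36*l^3 + 6*l^2 - 30*l + r^2*(-200*l - 100) + r*(340*l^2 + 430*l + 130) - 12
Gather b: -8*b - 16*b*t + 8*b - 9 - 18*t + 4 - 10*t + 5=-16*b*t - 28*t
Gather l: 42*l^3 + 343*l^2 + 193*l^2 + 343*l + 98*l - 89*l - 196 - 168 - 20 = 42*l^3 + 536*l^2 + 352*l - 384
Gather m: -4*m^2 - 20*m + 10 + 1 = -4*m^2 - 20*m + 11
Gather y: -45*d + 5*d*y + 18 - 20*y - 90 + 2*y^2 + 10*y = -45*d + 2*y^2 + y*(5*d - 10) - 72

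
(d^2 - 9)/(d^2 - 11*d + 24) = (d + 3)/(d - 8)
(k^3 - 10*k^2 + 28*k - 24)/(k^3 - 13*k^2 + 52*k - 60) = (k - 2)/(k - 5)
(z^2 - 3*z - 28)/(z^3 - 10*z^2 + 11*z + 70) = (z + 4)/(z^2 - 3*z - 10)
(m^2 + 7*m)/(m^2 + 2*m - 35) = m/(m - 5)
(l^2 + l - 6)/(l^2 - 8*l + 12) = (l + 3)/(l - 6)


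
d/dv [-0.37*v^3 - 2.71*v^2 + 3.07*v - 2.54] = -1.11*v^2 - 5.42*v + 3.07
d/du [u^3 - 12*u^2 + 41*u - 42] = 3*u^2 - 24*u + 41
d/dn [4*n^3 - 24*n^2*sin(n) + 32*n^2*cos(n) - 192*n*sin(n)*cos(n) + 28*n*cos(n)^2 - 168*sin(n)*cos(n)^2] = -32*n^2*sin(n) - 24*n^2*cos(n) + 12*n^2 - 48*n*sin(n) - 28*n*sin(2*n) + 64*n*cos(n) - 192*n*cos(2*n) - 96*sin(2*n) - 42*cos(n) + 14*cos(2*n) - 126*cos(3*n) + 14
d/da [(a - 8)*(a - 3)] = 2*a - 11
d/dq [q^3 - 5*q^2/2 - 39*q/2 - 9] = 3*q^2 - 5*q - 39/2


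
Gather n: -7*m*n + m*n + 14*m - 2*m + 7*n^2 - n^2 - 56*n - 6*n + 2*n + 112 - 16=12*m + 6*n^2 + n*(-6*m - 60) + 96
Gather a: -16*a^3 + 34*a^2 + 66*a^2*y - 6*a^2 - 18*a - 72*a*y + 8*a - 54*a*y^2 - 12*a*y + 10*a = -16*a^3 + a^2*(66*y + 28) + a*(-54*y^2 - 84*y)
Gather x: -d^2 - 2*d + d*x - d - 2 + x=-d^2 - 3*d + x*(d + 1) - 2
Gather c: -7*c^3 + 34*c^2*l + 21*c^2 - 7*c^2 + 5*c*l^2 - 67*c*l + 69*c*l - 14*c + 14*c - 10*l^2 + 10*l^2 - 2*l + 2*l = -7*c^3 + c^2*(34*l + 14) + c*(5*l^2 + 2*l)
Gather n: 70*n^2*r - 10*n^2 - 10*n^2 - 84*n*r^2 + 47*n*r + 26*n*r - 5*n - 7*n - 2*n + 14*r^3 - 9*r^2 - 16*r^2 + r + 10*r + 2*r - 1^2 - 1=n^2*(70*r - 20) + n*(-84*r^2 + 73*r - 14) + 14*r^3 - 25*r^2 + 13*r - 2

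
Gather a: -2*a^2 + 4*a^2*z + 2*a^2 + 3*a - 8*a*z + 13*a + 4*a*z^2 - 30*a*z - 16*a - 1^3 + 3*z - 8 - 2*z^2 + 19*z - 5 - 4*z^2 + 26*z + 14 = 4*a^2*z + a*(4*z^2 - 38*z) - 6*z^2 + 48*z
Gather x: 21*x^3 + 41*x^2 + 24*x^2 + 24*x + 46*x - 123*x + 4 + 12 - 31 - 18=21*x^3 + 65*x^2 - 53*x - 33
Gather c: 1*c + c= 2*c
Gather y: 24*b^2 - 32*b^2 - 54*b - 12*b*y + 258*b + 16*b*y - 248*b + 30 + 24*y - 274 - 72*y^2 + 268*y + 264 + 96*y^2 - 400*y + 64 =-8*b^2 - 44*b + 24*y^2 + y*(4*b - 108) + 84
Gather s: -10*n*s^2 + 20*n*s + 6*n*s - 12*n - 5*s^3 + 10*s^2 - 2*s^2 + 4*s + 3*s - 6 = -12*n - 5*s^3 + s^2*(8 - 10*n) + s*(26*n + 7) - 6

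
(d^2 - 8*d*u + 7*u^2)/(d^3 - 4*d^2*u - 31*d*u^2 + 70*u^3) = (-d + u)/(-d^2 - 3*d*u + 10*u^2)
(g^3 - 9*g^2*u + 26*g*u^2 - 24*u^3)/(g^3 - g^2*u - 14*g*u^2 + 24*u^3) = (g - 4*u)/(g + 4*u)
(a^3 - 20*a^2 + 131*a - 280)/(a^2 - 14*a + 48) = (a^2 - 12*a + 35)/(a - 6)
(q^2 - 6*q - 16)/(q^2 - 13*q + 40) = (q + 2)/(q - 5)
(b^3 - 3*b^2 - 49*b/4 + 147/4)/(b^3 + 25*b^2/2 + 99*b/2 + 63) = (2*b^2 - 13*b + 21)/(2*(b^2 + 9*b + 18))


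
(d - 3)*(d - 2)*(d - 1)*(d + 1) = d^4 - 5*d^3 + 5*d^2 + 5*d - 6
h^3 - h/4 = h*(h - 1/2)*(h + 1/2)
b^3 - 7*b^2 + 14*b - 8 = (b - 4)*(b - 2)*(b - 1)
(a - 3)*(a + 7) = a^2 + 4*a - 21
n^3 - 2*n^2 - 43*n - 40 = (n - 8)*(n + 1)*(n + 5)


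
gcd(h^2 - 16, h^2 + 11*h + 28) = h + 4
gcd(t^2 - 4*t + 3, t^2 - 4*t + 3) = t^2 - 4*t + 3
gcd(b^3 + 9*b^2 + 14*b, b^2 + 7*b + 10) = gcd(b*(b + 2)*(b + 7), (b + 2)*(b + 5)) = b + 2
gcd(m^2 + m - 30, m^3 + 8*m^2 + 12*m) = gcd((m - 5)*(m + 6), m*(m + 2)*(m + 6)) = m + 6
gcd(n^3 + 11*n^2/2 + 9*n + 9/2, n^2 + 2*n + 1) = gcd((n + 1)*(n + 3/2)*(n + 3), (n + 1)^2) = n + 1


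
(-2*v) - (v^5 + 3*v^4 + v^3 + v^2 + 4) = -v^5 - 3*v^4 - v^3 - v^2 - 2*v - 4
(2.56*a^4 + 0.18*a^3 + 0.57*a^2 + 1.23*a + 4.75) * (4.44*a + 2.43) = 11.3664*a^5 + 7.02*a^4 + 2.9682*a^3 + 6.8463*a^2 + 24.0789*a + 11.5425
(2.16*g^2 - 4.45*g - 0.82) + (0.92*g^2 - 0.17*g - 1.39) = 3.08*g^2 - 4.62*g - 2.21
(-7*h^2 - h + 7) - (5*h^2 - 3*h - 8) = -12*h^2 + 2*h + 15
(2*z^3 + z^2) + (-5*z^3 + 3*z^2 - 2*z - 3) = -3*z^3 + 4*z^2 - 2*z - 3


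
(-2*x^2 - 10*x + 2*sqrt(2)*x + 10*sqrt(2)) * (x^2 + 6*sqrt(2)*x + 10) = -2*x^4 - 10*sqrt(2)*x^3 - 10*x^3 - 50*sqrt(2)*x^2 + 4*x^2 + 20*x + 20*sqrt(2)*x + 100*sqrt(2)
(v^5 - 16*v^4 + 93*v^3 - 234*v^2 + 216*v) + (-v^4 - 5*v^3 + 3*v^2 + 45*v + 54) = v^5 - 17*v^4 + 88*v^3 - 231*v^2 + 261*v + 54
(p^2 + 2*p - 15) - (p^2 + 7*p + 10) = -5*p - 25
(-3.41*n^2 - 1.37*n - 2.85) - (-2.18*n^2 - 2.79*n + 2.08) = -1.23*n^2 + 1.42*n - 4.93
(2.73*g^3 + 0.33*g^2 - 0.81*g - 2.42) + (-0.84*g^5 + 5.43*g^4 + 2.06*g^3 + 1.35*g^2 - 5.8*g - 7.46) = -0.84*g^5 + 5.43*g^4 + 4.79*g^3 + 1.68*g^2 - 6.61*g - 9.88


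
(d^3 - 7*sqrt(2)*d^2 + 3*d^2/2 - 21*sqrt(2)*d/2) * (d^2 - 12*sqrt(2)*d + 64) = d^5 - 19*sqrt(2)*d^4 + 3*d^4/2 - 57*sqrt(2)*d^3/2 + 232*d^3 - 448*sqrt(2)*d^2 + 348*d^2 - 672*sqrt(2)*d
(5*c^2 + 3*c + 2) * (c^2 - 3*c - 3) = 5*c^4 - 12*c^3 - 22*c^2 - 15*c - 6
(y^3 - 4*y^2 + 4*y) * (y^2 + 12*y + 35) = y^5 + 8*y^4 - 9*y^3 - 92*y^2 + 140*y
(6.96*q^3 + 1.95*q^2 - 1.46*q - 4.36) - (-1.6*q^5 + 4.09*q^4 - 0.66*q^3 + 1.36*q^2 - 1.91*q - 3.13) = 1.6*q^5 - 4.09*q^4 + 7.62*q^3 + 0.59*q^2 + 0.45*q - 1.23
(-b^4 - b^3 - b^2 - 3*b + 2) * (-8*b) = 8*b^5 + 8*b^4 + 8*b^3 + 24*b^2 - 16*b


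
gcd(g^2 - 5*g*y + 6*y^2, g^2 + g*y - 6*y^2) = -g + 2*y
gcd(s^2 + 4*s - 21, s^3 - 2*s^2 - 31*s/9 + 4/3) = s - 3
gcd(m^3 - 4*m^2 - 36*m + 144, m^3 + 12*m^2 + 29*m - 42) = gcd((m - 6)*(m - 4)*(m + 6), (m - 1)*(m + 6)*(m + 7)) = m + 6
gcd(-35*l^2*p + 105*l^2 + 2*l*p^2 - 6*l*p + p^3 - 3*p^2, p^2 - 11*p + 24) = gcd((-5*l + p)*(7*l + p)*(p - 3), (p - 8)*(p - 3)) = p - 3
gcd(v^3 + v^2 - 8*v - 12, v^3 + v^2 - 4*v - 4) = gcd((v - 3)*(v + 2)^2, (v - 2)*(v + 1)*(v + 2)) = v + 2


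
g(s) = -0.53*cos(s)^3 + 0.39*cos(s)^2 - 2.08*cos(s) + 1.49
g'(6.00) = -0.78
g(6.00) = -0.62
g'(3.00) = 0.62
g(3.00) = 4.45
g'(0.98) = 1.78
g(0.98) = 0.36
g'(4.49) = -2.27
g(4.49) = 1.97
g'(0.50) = 1.26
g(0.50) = -0.39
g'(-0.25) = -0.70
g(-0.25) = -0.64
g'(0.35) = 0.94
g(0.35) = -0.56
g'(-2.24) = -2.49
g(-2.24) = 3.06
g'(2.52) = 2.19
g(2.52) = 3.72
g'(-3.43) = 1.22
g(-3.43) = 4.31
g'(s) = 1.59*sin(s)*cos(s)^2 - 0.78*sin(s)*cos(s) + 2.08*sin(s)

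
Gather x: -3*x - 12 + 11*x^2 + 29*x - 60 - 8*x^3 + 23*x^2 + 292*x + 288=-8*x^3 + 34*x^2 + 318*x + 216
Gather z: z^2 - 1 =z^2 - 1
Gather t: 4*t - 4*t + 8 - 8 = 0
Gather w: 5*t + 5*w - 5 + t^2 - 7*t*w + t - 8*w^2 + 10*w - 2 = t^2 + 6*t - 8*w^2 + w*(15 - 7*t) - 7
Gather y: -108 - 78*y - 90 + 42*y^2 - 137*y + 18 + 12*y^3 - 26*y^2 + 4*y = 12*y^3 + 16*y^2 - 211*y - 180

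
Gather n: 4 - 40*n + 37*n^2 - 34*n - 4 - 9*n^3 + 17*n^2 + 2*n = -9*n^3 + 54*n^2 - 72*n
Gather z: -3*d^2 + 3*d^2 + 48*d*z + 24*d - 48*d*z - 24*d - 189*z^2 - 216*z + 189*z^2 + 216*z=0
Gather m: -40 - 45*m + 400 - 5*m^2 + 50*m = -5*m^2 + 5*m + 360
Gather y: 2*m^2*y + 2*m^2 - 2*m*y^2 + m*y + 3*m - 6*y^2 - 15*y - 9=2*m^2 + 3*m + y^2*(-2*m - 6) + y*(2*m^2 + m - 15) - 9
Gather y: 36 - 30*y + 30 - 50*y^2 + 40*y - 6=-50*y^2 + 10*y + 60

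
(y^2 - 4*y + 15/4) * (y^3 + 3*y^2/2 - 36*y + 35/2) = y^5 - 5*y^4/2 - 153*y^3/4 + 1337*y^2/8 - 205*y + 525/8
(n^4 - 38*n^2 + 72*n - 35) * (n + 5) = n^5 + 5*n^4 - 38*n^3 - 118*n^2 + 325*n - 175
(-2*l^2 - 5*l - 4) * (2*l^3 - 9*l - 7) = -4*l^5 - 10*l^4 + 10*l^3 + 59*l^2 + 71*l + 28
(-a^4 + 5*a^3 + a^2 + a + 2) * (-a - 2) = a^5 - 3*a^4 - 11*a^3 - 3*a^2 - 4*a - 4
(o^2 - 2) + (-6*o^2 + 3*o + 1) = -5*o^2 + 3*o - 1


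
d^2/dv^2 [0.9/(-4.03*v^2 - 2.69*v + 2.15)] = (29.23362*v^2 + 19.51326*v - 0.9*(8.06*v + 2.69)*(16.12*v + 5.38) - 15.5961)/(4.03*v^2 + 2.69*v - 2.15)^3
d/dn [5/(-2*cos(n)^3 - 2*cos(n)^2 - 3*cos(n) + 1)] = 20*(6*sin(n)^2 - 4*cos(n) - 9)*sin(n)/(9*cos(n) + 2*cos(2*n) + cos(3*n))^2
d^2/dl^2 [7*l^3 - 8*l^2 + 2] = 42*l - 16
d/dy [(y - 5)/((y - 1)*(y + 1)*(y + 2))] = (-2*y^3 + 13*y^2 + 20*y - 7)/(y^6 + 4*y^5 + 2*y^4 - 8*y^3 - 7*y^2 + 4*y + 4)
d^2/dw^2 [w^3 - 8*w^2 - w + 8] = 6*w - 16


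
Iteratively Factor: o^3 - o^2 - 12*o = (o + 3)*(o^2 - 4*o) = o*(o + 3)*(o - 4)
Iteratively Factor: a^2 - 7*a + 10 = (a - 2)*(a - 5)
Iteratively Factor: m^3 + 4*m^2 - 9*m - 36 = (m - 3)*(m^2 + 7*m + 12) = (m - 3)*(m + 3)*(m + 4)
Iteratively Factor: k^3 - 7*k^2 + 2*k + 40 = (k - 5)*(k^2 - 2*k - 8) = (k - 5)*(k - 4)*(k + 2)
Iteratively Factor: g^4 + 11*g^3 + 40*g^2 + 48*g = (g + 3)*(g^3 + 8*g^2 + 16*g) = g*(g + 3)*(g^2 + 8*g + 16) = g*(g + 3)*(g + 4)*(g + 4)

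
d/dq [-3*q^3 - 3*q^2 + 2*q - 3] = -9*q^2 - 6*q + 2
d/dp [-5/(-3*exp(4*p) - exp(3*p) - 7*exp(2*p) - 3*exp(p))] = 5*(-12*exp(3*p) - 3*exp(2*p) - 14*exp(p) - 3)*exp(-p)/(3*exp(3*p) + exp(2*p) + 7*exp(p) + 3)^2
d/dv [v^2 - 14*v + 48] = 2*v - 14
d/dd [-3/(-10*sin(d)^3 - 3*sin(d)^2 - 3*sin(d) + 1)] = 9*(-2*sin(d) + 5*cos(2*d) - 6)*cos(d)/(10*sin(d)^3 + 3*sin(d)^2 + 3*sin(d) - 1)^2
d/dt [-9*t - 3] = -9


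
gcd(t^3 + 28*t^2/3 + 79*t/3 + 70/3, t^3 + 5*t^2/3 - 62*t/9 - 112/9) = t^2 + 13*t/3 + 14/3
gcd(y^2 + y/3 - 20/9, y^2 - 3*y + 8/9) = 1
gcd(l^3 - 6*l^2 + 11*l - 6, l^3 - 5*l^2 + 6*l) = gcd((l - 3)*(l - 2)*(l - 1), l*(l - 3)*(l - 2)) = l^2 - 5*l + 6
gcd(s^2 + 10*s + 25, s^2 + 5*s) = s + 5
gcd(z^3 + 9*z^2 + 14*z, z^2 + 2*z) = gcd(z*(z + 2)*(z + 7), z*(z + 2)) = z^2 + 2*z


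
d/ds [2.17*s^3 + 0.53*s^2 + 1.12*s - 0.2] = 6.51*s^2 + 1.06*s + 1.12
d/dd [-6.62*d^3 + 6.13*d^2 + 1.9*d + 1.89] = -19.86*d^2 + 12.26*d + 1.9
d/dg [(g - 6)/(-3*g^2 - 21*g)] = (g^2 - 12*g - 42)/(3*g^2*(g^2 + 14*g + 49))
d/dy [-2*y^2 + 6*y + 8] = 6 - 4*y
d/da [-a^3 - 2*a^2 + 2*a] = -3*a^2 - 4*a + 2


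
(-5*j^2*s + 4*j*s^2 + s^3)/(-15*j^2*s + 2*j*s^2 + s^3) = (-j + s)/(-3*j + s)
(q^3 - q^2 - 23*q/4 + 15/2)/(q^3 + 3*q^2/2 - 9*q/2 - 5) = (q - 3/2)/(q + 1)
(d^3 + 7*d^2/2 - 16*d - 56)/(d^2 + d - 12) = (d^2 - d/2 - 14)/(d - 3)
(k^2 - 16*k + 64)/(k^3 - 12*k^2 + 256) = 1/(k + 4)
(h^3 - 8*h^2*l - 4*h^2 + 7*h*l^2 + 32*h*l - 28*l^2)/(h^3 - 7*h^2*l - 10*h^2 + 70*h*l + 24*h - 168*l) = (h - l)/(h - 6)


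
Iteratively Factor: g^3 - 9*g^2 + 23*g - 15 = (g - 5)*(g^2 - 4*g + 3) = (g - 5)*(g - 3)*(g - 1)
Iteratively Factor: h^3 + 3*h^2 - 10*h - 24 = (h + 2)*(h^2 + h - 12) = (h + 2)*(h + 4)*(h - 3)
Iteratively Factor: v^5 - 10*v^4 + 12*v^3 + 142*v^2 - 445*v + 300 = (v + 4)*(v^4 - 14*v^3 + 68*v^2 - 130*v + 75) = (v - 3)*(v + 4)*(v^3 - 11*v^2 + 35*v - 25) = (v - 3)*(v - 1)*(v + 4)*(v^2 - 10*v + 25) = (v - 5)*(v - 3)*(v - 1)*(v + 4)*(v - 5)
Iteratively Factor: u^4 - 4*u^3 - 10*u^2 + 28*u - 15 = (u + 3)*(u^3 - 7*u^2 + 11*u - 5) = (u - 5)*(u + 3)*(u^2 - 2*u + 1) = (u - 5)*(u - 1)*(u + 3)*(u - 1)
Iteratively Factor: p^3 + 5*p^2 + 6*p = (p + 3)*(p^2 + 2*p) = p*(p + 3)*(p + 2)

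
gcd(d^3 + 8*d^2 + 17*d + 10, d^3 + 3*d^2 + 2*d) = d^2 + 3*d + 2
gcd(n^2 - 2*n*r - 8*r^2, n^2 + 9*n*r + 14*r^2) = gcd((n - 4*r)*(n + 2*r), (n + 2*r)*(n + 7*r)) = n + 2*r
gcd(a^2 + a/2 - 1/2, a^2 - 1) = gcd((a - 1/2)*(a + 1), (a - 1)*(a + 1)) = a + 1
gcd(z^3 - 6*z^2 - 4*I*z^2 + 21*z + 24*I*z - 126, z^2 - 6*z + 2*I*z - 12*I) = z - 6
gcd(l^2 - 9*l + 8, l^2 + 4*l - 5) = l - 1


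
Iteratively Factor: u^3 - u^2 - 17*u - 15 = (u - 5)*(u^2 + 4*u + 3) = (u - 5)*(u + 1)*(u + 3)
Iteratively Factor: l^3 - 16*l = (l + 4)*(l^2 - 4*l) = l*(l + 4)*(l - 4)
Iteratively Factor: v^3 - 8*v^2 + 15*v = (v)*(v^2 - 8*v + 15) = v*(v - 5)*(v - 3)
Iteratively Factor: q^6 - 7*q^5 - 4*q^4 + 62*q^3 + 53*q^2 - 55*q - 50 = (q - 5)*(q^5 - 2*q^4 - 14*q^3 - 8*q^2 + 13*q + 10) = (q - 5)*(q + 1)*(q^4 - 3*q^3 - 11*q^2 + 3*q + 10) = (q - 5)*(q - 1)*(q + 1)*(q^3 - 2*q^2 - 13*q - 10) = (q - 5)^2*(q - 1)*(q + 1)*(q^2 + 3*q + 2) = (q - 5)^2*(q - 1)*(q + 1)^2*(q + 2)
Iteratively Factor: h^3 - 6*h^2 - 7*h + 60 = (h + 3)*(h^2 - 9*h + 20) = (h - 5)*(h + 3)*(h - 4)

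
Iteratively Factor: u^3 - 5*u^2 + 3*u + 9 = (u - 3)*(u^2 - 2*u - 3) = (u - 3)^2*(u + 1)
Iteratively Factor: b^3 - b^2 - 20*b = (b - 5)*(b^2 + 4*b) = (b - 5)*(b + 4)*(b)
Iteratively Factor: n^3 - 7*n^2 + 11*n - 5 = (n - 5)*(n^2 - 2*n + 1) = (n - 5)*(n - 1)*(n - 1)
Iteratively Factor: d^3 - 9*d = (d - 3)*(d^2 + 3*d) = d*(d - 3)*(d + 3)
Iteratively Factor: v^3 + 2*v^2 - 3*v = (v - 1)*(v^2 + 3*v) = v*(v - 1)*(v + 3)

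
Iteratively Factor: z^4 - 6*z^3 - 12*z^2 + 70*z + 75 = (z + 3)*(z^3 - 9*z^2 + 15*z + 25) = (z - 5)*(z + 3)*(z^2 - 4*z - 5) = (z - 5)*(z + 1)*(z + 3)*(z - 5)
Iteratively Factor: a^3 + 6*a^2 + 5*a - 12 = (a - 1)*(a^2 + 7*a + 12) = (a - 1)*(a + 3)*(a + 4)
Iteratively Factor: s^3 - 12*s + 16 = (s - 2)*(s^2 + 2*s - 8) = (s - 2)^2*(s + 4)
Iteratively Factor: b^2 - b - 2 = (b - 2)*(b + 1)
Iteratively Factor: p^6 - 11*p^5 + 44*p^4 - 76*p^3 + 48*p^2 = (p - 3)*(p^5 - 8*p^4 + 20*p^3 - 16*p^2) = (p - 3)*(p - 2)*(p^4 - 6*p^3 + 8*p^2) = p*(p - 3)*(p - 2)*(p^3 - 6*p^2 + 8*p) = p*(p - 4)*(p - 3)*(p - 2)*(p^2 - 2*p) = p^2*(p - 4)*(p - 3)*(p - 2)*(p - 2)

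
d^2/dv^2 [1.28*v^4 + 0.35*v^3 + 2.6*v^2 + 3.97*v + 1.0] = 15.36*v^2 + 2.1*v + 5.2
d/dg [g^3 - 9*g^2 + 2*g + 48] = 3*g^2 - 18*g + 2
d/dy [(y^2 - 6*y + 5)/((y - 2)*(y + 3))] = (7*y^2 - 22*y + 31)/(y^4 + 2*y^3 - 11*y^2 - 12*y + 36)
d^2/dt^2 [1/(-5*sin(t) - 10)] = (sin(t)^2 - 2*sin(t) - 2)/(5*(sin(t) + 2)^3)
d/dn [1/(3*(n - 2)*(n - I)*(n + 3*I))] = (-(n - 2)*(n - I) - (n - 2)*(n + 3*I) - (n - I)*(n + 3*I))/(3*(n - 2)^2*(n - I)^2*(n + 3*I)^2)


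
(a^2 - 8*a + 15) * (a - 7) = a^3 - 15*a^2 + 71*a - 105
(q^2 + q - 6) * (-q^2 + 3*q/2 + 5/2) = -q^4 + q^3/2 + 10*q^2 - 13*q/2 - 15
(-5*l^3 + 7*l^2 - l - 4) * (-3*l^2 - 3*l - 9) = 15*l^5 - 6*l^4 + 27*l^3 - 48*l^2 + 21*l + 36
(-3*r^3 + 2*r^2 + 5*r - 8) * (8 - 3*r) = 9*r^4 - 30*r^3 + r^2 + 64*r - 64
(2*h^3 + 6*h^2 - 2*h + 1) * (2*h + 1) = 4*h^4 + 14*h^3 + 2*h^2 + 1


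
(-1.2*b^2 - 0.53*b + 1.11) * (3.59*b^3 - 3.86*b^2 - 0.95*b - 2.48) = -4.308*b^5 + 2.7293*b^4 + 7.1707*b^3 - 0.8051*b^2 + 0.2599*b - 2.7528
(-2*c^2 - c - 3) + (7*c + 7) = -2*c^2 + 6*c + 4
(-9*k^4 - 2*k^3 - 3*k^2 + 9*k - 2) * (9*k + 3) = -81*k^5 - 45*k^4 - 33*k^3 + 72*k^2 + 9*k - 6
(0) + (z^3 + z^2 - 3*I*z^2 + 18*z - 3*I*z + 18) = z^3 + z^2 - 3*I*z^2 + 18*z - 3*I*z + 18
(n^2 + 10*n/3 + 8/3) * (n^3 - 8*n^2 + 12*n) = n^5 - 14*n^4/3 - 12*n^3 + 56*n^2/3 + 32*n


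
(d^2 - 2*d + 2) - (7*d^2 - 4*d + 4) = -6*d^2 + 2*d - 2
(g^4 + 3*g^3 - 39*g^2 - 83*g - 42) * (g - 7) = g^5 - 4*g^4 - 60*g^3 + 190*g^2 + 539*g + 294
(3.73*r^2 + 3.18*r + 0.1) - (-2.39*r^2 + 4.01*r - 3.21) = 6.12*r^2 - 0.83*r + 3.31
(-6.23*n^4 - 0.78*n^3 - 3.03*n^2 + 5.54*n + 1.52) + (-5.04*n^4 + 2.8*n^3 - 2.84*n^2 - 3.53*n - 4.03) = -11.27*n^4 + 2.02*n^3 - 5.87*n^2 + 2.01*n - 2.51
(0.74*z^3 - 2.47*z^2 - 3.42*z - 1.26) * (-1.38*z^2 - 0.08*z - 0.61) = -1.0212*z^5 + 3.3494*z^4 + 4.4658*z^3 + 3.5191*z^2 + 2.187*z + 0.7686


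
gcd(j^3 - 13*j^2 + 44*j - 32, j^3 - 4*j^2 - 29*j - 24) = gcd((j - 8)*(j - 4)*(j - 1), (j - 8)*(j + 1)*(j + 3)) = j - 8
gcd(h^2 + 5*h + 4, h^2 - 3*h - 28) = h + 4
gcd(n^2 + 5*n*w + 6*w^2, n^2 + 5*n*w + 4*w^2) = 1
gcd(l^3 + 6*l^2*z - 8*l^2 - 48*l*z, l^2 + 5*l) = l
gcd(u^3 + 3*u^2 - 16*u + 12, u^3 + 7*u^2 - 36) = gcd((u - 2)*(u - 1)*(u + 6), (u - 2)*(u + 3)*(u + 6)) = u^2 + 4*u - 12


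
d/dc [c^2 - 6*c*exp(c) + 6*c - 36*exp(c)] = -6*c*exp(c) + 2*c - 42*exp(c) + 6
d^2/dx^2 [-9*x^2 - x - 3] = -18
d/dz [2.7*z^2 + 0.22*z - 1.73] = 5.4*z + 0.22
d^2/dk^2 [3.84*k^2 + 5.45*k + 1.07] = 7.68000000000000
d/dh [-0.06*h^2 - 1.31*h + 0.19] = -0.12*h - 1.31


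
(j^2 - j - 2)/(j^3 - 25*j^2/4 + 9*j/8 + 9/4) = 8*(j^2 - j - 2)/(8*j^3 - 50*j^2 + 9*j + 18)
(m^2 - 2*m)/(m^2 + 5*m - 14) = m/(m + 7)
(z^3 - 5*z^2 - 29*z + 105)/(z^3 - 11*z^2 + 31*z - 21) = (z + 5)/(z - 1)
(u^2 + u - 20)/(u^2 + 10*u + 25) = (u - 4)/(u + 5)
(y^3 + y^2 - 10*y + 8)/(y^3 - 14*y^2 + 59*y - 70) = (y^2 + 3*y - 4)/(y^2 - 12*y + 35)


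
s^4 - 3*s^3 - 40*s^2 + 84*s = s*(s - 7)*(s - 2)*(s + 6)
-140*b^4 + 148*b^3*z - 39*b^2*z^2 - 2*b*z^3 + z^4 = (-5*b + z)*(-2*b + z)^2*(7*b + z)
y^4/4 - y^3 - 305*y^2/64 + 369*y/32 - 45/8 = (y/4 + 1)*(y - 6)*(y - 5/4)*(y - 3/4)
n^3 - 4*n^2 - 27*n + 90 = (n - 6)*(n - 3)*(n + 5)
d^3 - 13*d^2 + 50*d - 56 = (d - 7)*(d - 4)*(d - 2)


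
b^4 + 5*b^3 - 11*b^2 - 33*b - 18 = (b - 3)*(b + 1)^2*(b + 6)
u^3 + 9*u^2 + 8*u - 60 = (u - 2)*(u + 5)*(u + 6)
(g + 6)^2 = g^2 + 12*g + 36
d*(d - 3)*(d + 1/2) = d^3 - 5*d^2/2 - 3*d/2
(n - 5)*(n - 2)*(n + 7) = n^3 - 39*n + 70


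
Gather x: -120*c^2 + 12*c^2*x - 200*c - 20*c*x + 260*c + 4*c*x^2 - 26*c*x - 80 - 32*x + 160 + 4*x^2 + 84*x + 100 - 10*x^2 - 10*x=-120*c^2 + 60*c + x^2*(4*c - 6) + x*(12*c^2 - 46*c + 42) + 180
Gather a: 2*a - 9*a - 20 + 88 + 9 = 77 - 7*a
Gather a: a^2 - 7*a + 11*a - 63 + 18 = a^2 + 4*a - 45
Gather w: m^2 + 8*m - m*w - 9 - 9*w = m^2 + 8*m + w*(-m - 9) - 9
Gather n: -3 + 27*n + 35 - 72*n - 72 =-45*n - 40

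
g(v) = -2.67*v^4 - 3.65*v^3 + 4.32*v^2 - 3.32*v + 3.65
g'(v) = -10.68*v^3 - 10.95*v^2 + 8.64*v - 3.32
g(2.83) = -225.14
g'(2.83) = -308.63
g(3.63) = -589.66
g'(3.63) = -627.09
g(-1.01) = 12.39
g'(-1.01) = -12.21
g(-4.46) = -628.25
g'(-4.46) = 687.83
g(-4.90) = -986.14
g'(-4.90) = 947.93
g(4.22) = -1054.49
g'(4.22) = -964.48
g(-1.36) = 16.20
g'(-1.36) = -8.46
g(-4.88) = -967.31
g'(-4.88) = 934.92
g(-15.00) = -121824.55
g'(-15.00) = 33448.33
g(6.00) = -4109.47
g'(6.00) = -2652.56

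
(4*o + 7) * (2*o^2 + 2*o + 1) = 8*o^3 + 22*o^2 + 18*o + 7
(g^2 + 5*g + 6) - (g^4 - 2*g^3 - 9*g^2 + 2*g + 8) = -g^4 + 2*g^3 + 10*g^2 + 3*g - 2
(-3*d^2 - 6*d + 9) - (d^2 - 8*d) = -4*d^2 + 2*d + 9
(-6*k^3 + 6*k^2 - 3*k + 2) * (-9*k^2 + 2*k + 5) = 54*k^5 - 66*k^4 + 9*k^3 + 6*k^2 - 11*k + 10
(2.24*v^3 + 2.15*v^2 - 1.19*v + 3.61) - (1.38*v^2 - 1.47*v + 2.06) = 2.24*v^3 + 0.77*v^2 + 0.28*v + 1.55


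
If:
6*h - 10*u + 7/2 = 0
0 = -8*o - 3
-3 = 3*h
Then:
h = -1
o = -3/8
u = -1/4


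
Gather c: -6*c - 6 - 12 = -6*c - 18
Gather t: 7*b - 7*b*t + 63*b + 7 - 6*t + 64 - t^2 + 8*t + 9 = 70*b - t^2 + t*(2 - 7*b) + 80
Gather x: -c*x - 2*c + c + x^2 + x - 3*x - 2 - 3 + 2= -c + x^2 + x*(-c - 2) - 3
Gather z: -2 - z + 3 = 1 - z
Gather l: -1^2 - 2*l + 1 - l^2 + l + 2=-l^2 - l + 2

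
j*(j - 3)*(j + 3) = j^3 - 9*j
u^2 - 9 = (u - 3)*(u + 3)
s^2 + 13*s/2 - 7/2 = (s - 1/2)*(s + 7)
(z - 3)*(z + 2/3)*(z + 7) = z^3 + 14*z^2/3 - 55*z/3 - 14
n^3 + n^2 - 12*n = n*(n - 3)*(n + 4)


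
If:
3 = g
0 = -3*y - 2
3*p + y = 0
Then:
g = 3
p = 2/9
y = -2/3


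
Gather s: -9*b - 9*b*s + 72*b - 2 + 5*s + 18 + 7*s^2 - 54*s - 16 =63*b + 7*s^2 + s*(-9*b - 49)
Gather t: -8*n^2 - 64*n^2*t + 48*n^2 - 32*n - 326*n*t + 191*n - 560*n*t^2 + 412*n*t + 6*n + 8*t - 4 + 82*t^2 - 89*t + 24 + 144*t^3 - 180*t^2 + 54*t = 40*n^2 + 165*n + 144*t^3 + t^2*(-560*n - 98) + t*(-64*n^2 + 86*n - 27) + 20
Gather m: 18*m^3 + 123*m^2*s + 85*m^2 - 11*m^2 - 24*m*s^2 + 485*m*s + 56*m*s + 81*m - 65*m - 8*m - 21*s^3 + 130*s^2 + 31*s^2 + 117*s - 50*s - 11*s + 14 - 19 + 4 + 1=18*m^3 + m^2*(123*s + 74) + m*(-24*s^2 + 541*s + 8) - 21*s^3 + 161*s^2 + 56*s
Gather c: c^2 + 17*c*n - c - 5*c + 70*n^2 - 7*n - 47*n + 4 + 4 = c^2 + c*(17*n - 6) + 70*n^2 - 54*n + 8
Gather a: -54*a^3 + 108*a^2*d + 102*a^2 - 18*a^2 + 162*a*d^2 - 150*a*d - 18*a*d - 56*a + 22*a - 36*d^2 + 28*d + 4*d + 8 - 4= -54*a^3 + a^2*(108*d + 84) + a*(162*d^2 - 168*d - 34) - 36*d^2 + 32*d + 4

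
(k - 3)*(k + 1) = k^2 - 2*k - 3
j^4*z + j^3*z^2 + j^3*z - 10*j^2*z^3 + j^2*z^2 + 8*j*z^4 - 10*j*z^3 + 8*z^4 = (j - 2*z)*(j - z)*(j + 4*z)*(j*z + z)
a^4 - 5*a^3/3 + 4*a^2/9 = a^2*(a - 4/3)*(a - 1/3)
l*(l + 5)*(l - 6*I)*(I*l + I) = I*l^4 + 6*l^3 + 6*I*l^3 + 36*l^2 + 5*I*l^2 + 30*l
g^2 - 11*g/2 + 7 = (g - 7/2)*(g - 2)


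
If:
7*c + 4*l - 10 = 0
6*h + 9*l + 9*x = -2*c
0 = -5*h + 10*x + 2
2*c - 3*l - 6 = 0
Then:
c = 54/29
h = 474/1015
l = -22/29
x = 34/1015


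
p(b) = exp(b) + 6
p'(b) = exp(b)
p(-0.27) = 6.76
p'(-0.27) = 0.76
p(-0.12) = 6.89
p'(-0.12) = 0.89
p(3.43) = 36.88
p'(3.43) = 30.88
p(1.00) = 8.72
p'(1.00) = 2.72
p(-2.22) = 6.11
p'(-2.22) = 0.11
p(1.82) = 12.17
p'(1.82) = 6.17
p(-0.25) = 6.78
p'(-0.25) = 0.78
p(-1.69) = 6.18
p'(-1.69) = 0.18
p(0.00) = 7.00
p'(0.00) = 1.00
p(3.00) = 26.09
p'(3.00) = 20.09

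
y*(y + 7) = y^2 + 7*y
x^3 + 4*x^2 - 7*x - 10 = (x - 2)*(x + 1)*(x + 5)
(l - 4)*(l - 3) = l^2 - 7*l + 12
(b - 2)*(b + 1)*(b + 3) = b^3 + 2*b^2 - 5*b - 6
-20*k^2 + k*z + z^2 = (-4*k + z)*(5*k + z)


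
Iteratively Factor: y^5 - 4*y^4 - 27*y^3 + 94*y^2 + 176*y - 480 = (y - 2)*(y^4 - 2*y^3 - 31*y^2 + 32*y + 240) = (y - 2)*(y + 4)*(y^3 - 6*y^2 - 7*y + 60) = (y - 5)*(y - 2)*(y + 4)*(y^2 - y - 12) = (y - 5)*(y - 4)*(y - 2)*(y + 4)*(y + 3)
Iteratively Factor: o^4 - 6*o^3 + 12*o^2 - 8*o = (o)*(o^3 - 6*o^2 + 12*o - 8) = o*(o - 2)*(o^2 - 4*o + 4) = o*(o - 2)^2*(o - 2)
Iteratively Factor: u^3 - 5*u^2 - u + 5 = (u - 5)*(u^2 - 1) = (u - 5)*(u - 1)*(u + 1)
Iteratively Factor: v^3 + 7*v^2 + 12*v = (v + 4)*(v^2 + 3*v) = v*(v + 4)*(v + 3)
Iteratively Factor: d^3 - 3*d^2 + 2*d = (d - 1)*(d^2 - 2*d) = d*(d - 1)*(d - 2)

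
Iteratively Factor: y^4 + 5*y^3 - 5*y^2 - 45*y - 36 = (y - 3)*(y^3 + 8*y^2 + 19*y + 12) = (y - 3)*(y + 4)*(y^2 + 4*y + 3) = (y - 3)*(y + 1)*(y + 4)*(y + 3)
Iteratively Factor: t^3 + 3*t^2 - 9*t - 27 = (t + 3)*(t^2 - 9) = (t - 3)*(t + 3)*(t + 3)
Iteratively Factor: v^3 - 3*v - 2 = (v + 1)*(v^2 - v - 2) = (v + 1)^2*(v - 2)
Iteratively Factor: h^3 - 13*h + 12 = (h - 1)*(h^2 + h - 12) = (h - 3)*(h - 1)*(h + 4)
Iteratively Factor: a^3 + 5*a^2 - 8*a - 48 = (a - 3)*(a^2 + 8*a + 16) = (a - 3)*(a + 4)*(a + 4)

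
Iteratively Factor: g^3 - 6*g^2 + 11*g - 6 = (g - 2)*(g^2 - 4*g + 3) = (g - 3)*(g - 2)*(g - 1)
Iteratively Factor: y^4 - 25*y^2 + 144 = (y - 4)*(y^3 + 4*y^2 - 9*y - 36) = (y - 4)*(y + 3)*(y^2 + y - 12) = (y - 4)*(y + 3)*(y + 4)*(y - 3)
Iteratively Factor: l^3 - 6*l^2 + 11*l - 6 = (l - 3)*(l^2 - 3*l + 2) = (l - 3)*(l - 2)*(l - 1)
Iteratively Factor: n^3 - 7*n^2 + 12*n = (n - 3)*(n^2 - 4*n) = (n - 4)*(n - 3)*(n)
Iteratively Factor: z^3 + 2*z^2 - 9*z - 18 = (z + 3)*(z^2 - z - 6) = (z + 2)*(z + 3)*(z - 3)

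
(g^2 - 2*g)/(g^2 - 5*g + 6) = g/(g - 3)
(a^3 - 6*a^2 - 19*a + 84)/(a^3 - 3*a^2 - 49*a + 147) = (a + 4)/(a + 7)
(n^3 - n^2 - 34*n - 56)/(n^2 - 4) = (n^2 - 3*n - 28)/(n - 2)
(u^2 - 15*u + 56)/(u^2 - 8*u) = (u - 7)/u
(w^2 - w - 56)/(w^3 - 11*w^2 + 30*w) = (w^2 - w - 56)/(w*(w^2 - 11*w + 30))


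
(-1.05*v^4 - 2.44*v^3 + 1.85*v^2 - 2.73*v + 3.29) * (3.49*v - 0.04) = -3.6645*v^5 - 8.4736*v^4 + 6.5541*v^3 - 9.6017*v^2 + 11.5913*v - 0.1316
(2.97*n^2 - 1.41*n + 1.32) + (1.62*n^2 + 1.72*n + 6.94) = 4.59*n^2 + 0.31*n + 8.26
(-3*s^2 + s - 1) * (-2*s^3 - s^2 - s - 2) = 6*s^5 + s^4 + 4*s^3 + 6*s^2 - s + 2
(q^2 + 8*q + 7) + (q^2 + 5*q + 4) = 2*q^2 + 13*q + 11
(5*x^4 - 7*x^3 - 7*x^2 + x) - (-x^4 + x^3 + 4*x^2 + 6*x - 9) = 6*x^4 - 8*x^3 - 11*x^2 - 5*x + 9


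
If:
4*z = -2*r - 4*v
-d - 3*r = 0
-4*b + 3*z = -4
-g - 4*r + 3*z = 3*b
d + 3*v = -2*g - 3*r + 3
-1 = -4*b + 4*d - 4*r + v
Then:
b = 413/53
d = 378/53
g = 705/53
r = -126/53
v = -417/53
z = 480/53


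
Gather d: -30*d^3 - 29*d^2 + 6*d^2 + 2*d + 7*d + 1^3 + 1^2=-30*d^3 - 23*d^2 + 9*d + 2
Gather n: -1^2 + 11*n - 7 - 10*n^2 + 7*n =-10*n^2 + 18*n - 8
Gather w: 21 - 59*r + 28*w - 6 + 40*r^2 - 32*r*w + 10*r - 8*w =40*r^2 - 49*r + w*(20 - 32*r) + 15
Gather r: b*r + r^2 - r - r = r^2 + r*(b - 2)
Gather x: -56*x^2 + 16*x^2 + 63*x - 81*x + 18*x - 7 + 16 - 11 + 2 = -40*x^2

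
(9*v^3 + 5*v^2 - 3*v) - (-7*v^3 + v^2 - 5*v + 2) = 16*v^3 + 4*v^2 + 2*v - 2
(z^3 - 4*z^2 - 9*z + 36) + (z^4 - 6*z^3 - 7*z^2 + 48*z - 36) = z^4 - 5*z^3 - 11*z^2 + 39*z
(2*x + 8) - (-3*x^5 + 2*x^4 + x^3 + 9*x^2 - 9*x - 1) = 3*x^5 - 2*x^4 - x^3 - 9*x^2 + 11*x + 9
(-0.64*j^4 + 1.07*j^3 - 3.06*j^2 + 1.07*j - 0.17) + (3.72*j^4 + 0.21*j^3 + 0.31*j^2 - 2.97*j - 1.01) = 3.08*j^4 + 1.28*j^3 - 2.75*j^2 - 1.9*j - 1.18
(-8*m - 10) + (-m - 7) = -9*m - 17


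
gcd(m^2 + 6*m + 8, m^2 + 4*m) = m + 4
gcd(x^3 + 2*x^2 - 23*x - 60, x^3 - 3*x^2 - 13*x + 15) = x^2 - 2*x - 15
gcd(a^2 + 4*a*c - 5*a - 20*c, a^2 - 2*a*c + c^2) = 1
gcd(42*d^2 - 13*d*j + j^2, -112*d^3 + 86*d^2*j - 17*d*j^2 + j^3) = 7*d - j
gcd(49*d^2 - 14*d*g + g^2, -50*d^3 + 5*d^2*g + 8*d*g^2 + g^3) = 1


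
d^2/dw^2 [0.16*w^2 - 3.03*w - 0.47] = 0.320000000000000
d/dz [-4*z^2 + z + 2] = 1 - 8*z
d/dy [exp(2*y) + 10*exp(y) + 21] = 2*(exp(y) + 5)*exp(y)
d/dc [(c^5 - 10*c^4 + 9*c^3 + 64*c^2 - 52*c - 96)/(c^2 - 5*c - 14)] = (3*c^4 - 52*c^3 + 285*c^2 - 462*c + 62)/(c^2 - 14*c + 49)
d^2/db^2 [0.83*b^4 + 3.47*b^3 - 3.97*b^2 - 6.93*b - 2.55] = 9.96*b^2 + 20.82*b - 7.94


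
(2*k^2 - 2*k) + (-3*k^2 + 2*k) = -k^2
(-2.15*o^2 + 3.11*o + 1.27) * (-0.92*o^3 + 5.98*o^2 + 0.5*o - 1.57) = 1.978*o^5 - 15.7182*o^4 + 16.3544*o^3 + 12.5251*o^2 - 4.2477*o - 1.9939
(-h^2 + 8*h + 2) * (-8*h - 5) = 8*h^3 - 59*h^2 - 56*h - 10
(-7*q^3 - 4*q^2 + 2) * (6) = -42*q^3 - 24*q^2 + 12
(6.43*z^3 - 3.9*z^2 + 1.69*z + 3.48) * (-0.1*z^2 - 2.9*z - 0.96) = -0.643*z^5 - 18.257*z^4 + 4.9682*z^3 - 1.505*z^2 - 11.7144*z - 3.3408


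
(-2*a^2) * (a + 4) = -2*a^3 - 8*a^2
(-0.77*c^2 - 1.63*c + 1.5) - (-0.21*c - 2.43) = -0.77*c^2 - 1.42*c + 3.93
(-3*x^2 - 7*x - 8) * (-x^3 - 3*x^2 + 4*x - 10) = 3*x^5 + 16*x^4 + 17*x^3 + 26*x^2 + 38*x + 80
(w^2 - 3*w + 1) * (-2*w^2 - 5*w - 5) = -2*w^4 + w^3 + 8*w^2 + 10*w - 5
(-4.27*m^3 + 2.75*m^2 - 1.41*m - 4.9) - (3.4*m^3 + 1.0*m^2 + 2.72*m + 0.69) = -7.67*m^3 + 1.75*m^2 - 4.13*m - 5.59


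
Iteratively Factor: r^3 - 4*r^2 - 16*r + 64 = (r - 4)*(r^2 - 16) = (r - 4)*(r + 4)*(r - 4)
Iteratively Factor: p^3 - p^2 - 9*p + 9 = (p + 3)*(p^2 - 4*p + 3) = (p - 3)*(p + 3)*(p - 1)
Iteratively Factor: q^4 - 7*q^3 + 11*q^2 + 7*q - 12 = (q - 3)*(q^3 - 4*q^2 - q + 4) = (q - 3)*(q - 1)*(q^2 - 3*q - 4) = (q - 4)*(q - 3)*(q - 1)*(q + 1)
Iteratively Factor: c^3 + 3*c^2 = (c + 3)*(c^2) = c*(c + 3)*(c)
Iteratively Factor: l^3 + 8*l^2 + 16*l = (l + 4)*(l^2 + 4*l) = l*(l + 4)*(l + 4)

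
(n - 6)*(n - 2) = n^2 - 8*n + 12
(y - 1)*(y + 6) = y^2 + 5*y - 6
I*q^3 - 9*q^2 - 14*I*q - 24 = (q + 4*I)*(q + 6*I)*(I*q + 1)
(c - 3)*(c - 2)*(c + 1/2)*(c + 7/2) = c^4 - c^3 - 49*c^2/4 + 61*c/4 + 21/2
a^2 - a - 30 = (a - 6)*(a + 5)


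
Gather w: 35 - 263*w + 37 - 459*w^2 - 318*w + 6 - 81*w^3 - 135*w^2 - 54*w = -81*w^3 - 594*w^2 - 635*w + 78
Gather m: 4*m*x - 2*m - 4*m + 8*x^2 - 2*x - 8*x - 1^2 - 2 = m*(4*x - 6) + 8*x^2 - 10*x - 3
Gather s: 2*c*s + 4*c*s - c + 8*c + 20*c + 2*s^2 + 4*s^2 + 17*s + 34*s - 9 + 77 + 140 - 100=27*c + 6*s^2 + s*(6*c + 51) + 108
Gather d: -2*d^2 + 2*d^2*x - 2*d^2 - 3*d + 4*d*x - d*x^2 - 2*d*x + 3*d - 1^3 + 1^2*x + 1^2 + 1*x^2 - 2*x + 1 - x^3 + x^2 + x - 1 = d^2*(2*x - 4) + d*(-x^2 + 2*x) - x^3 + 2*x^2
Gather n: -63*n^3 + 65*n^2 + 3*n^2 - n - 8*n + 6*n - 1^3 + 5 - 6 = -63*n^3 + 68*n^2 - 3*n - 2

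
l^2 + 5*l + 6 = (l + 2)*(l + 3)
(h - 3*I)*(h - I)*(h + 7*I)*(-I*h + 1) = -I*h^4 + 4*h^3 - 22*I*h^2 + 4*h - 21*I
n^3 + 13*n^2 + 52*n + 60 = (n + 2)*(n + 5)*(n + 6)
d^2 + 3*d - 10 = (d - 2)*(d + 5)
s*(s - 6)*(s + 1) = s^3 - 5*s^2 - 6*s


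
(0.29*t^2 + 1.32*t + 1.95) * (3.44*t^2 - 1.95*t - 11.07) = 0.9976*t^4 + 3.9753*t^3 + 0.923700000000001*t^2 - 18.4149*t - 21.5865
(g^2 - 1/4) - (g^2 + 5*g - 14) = 55/4 - 5*g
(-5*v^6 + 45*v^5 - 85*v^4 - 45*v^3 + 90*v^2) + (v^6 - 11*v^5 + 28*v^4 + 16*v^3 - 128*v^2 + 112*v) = -4*v^6 + 34*v^5 - 57*v^4 - 29*v^3 - 38*v^2 + 112*v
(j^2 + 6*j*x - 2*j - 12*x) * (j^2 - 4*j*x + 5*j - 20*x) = j^4 + 2*j^3*x + 3*j^3 - 24*j^2*x^2 + 6*j^2*x - 10*j^2 - 72*j*x^2 - 20*j*x + 240*x^2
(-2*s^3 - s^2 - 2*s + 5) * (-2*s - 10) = 4*s^4 + 22*s^3 + 14*s^2 + 10*s - 50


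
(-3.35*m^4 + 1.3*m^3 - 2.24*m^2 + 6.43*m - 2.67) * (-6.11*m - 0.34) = 20.4685*m^5 - 6.804*m^4 + 13.2444*m^3 - 38.5257*m^2 + 14.1275*m + 0.9078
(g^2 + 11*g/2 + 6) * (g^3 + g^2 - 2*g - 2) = g^5 + 13*g^4/2 + 19*g^3/2 - 7*g^2 - 23*g - 12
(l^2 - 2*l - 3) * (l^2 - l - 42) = l^4 - 3*l^3 - 43*l^2 + 87*l + 126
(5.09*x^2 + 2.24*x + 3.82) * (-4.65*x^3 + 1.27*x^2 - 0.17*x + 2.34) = -23.6685*x^5 - 3.9517*x^4 - 15.7835*x^3 + 16.3812*x^2 + 4.5922*x + 8.9388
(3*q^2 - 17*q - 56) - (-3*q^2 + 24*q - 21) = 6*q^2 - 41*q - 35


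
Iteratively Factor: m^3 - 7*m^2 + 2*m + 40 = (m - 5)*(m^2 - 2*m - 8) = (m - 5)*(m + 2)*(m - 4)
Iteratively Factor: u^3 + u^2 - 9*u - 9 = (u + 3)*(u^2 - 2*u - 3) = (u + 1)*(u + 3)*(u - 3)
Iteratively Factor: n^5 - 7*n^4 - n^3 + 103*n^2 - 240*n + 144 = (n + 4)*(n^4 - 11*n^3 + 43*n^2 - 69*n + 36) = (n - 1)*(n + 4)*(n^3 - 10*n^2 + 33*n - 36) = (n - 4)*(n - 1)*(n + 4)*(n^2 - 6*n + 9) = (n - 4)*(n - 3)*(n - 1)*(n + 4)*(n - 3)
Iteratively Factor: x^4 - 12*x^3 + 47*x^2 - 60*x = (x - 5)*(x^3 - 7*x^2 + 12*x) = (x - 5)*(x - 4)*(x^2 - 3*x) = (x - 5)*(x - 4)*(x - 3)*(x)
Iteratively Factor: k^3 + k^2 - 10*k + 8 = (k + 4)*(k^2 - 3*k + 2) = (k - 1)*(k + 4)*(k - 2)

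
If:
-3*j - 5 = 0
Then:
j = -5/3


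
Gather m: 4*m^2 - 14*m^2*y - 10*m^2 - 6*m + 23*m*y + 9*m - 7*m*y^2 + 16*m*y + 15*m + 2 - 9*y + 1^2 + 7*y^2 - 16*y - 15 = m^2*(-14*y - 6) + m*(-7*y^2 + 39*y + 18) + 7*y^2 - 25*y - 12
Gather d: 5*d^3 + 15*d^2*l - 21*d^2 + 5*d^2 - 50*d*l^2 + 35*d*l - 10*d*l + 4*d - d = 5*d^3 + d^2*(15*l - 16) + d*(-50*l^2 + 25*l + 3)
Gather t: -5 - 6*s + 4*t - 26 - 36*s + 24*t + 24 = -42*s + 28*t - 7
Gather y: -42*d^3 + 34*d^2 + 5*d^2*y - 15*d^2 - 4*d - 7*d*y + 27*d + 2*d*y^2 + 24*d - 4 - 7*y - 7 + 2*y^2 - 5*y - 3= -42*d^3 + 19*d^2 + 47*d + y^2*(2*d + 2) + y*(5*d^2 - 7*d - 12) - 14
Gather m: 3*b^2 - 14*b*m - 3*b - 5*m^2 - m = 3*b^2 - 3*b - 5*m^2 + m*(-14*b - 1)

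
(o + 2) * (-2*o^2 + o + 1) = -2*o^3 - 3*o^2 + 3*o + 2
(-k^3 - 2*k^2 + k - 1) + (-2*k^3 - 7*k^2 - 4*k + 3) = -3*k^3 - 9*k^2 - 3*k + 2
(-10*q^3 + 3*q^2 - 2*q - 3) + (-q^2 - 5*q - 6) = -10*q^3 + 2*q^2 - 7*q - 9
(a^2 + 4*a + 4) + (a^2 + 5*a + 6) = 2*a^2 + 9*a + 10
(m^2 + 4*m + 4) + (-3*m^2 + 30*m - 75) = -2*m^2 + 34*m - 71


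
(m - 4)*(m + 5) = m^2 + m - 20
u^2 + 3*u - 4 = (u - 1)*(u + 4)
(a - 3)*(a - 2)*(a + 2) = a^3 - 3*a^2 - 4*a + 12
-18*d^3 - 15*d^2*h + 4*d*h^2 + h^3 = (-3*d + h)*(d + h)*(6*d + h)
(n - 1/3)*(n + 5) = n^2 + 14*n/3 - 5/3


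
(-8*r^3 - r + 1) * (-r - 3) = 8*r^4 + 24*r^3 + r^2 + 2*r - 3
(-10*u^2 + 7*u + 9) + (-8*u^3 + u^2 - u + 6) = -8*u^3 - 9*u^2 + 6*u + 15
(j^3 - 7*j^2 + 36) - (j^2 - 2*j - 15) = j^3 - 8*j^2 + 2*j + 51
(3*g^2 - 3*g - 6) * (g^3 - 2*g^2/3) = 3*g^5 - 5*g^4 - 4*g^3 + 4*g^2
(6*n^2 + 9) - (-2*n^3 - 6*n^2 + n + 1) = 2*n^3 + 12*n^2 - n + 8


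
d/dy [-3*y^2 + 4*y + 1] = 4 - 6*y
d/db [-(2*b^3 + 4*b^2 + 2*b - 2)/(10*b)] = -2*b/5 - 2/5 - 1/(5*b^2)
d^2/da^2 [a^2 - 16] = 2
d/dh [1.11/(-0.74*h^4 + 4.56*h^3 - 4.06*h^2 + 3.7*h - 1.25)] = (3.2856*h^3 - 15.1848*h^2 + 9.0132*h - 4.107)/(0.74*h^4 - 4.56*h^3 + 4.06*h^2 - 3.7*h + 1.25)^2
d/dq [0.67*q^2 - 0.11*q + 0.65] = 1.34*q - 0.11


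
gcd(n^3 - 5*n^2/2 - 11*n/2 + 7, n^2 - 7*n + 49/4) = n - 7/2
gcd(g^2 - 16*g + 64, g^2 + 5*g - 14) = 1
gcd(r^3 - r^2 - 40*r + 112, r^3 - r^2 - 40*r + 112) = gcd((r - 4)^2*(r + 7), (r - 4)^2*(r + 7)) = r^3 - r^2 - 40*r + 112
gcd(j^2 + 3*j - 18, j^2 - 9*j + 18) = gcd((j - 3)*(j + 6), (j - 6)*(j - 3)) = j - 3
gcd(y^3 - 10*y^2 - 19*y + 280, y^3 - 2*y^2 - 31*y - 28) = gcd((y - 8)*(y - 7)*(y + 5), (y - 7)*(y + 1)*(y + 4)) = y - 7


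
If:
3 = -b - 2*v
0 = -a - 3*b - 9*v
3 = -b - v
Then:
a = 9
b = -3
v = 0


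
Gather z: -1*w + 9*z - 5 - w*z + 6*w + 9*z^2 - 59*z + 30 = 5*w + 9*z^2 + z*(-w - 50) + 25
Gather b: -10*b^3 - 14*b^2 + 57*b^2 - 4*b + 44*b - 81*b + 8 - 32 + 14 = -10*b^3 + 43*b^2 - 41*b - 10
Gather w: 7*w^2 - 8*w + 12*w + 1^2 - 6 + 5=7*w^2 + 4*w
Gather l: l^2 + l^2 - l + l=2*l^2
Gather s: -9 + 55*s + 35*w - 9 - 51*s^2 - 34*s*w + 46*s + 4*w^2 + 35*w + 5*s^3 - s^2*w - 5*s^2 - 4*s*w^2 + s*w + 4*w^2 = 5*s^3 + s^2*(-w - 56) + s*(-4*w^2 - 33*w + 101) + 8*w^2 + 70*w - 18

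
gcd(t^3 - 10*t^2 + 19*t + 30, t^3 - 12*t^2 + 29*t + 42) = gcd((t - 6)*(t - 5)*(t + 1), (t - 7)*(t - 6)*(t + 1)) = t^2 - 5*t - 6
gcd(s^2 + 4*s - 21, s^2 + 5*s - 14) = s + 7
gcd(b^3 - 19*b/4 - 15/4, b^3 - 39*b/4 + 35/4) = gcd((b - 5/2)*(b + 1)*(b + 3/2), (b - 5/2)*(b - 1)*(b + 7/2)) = b - 5/2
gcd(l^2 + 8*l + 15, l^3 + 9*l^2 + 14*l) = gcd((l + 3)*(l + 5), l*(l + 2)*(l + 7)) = 1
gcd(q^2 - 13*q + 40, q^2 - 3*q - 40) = q - 8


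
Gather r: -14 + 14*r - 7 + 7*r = 21*r - 21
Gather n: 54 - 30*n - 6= 48 - 30*n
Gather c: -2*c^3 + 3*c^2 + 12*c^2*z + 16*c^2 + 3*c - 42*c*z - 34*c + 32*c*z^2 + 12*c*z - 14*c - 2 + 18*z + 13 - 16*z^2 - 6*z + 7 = -2*c^3 + c^2*(12*z + 19) + c*(32*z^2 - 30*z - 45) - 16*z^2 + 12*z + 18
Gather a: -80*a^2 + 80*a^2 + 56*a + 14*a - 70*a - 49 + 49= 0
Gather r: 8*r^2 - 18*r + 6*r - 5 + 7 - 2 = 8*r^2 - 12*r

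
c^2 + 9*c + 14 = (c + 2)*(c + 7)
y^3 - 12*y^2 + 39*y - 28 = (y - 7)*(y - 4)*(y - 1)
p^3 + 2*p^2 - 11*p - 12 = (p - 3)*(p + 1)*(p + 4)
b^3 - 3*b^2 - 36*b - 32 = (b - 8)*(b + 1)*(b + 4)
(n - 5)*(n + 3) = n^2 - 2*n - 15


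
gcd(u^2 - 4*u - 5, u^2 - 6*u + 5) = u - 5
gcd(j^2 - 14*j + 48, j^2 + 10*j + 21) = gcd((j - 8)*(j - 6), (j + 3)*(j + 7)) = 1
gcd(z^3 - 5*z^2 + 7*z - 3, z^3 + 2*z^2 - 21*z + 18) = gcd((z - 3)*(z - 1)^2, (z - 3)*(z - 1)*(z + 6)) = z^2 - 4*z + 3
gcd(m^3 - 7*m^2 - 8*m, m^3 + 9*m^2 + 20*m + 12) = m + 1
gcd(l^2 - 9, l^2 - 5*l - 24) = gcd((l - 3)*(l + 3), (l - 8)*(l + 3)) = l + 3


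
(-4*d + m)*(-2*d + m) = 8*d^2 - 6*d*m + m^2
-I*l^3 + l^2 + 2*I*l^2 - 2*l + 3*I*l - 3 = (l - 3)*(l + I)*(-I*l - I)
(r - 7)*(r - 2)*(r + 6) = r^3 - 3*r^2 - 40*r + 84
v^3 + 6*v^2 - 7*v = v*(v - 1)*(v + 7)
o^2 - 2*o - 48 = (o - 8)*(o + 6)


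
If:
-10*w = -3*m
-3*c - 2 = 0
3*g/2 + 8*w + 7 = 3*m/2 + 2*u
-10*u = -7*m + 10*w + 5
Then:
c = -2/3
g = -2*w/9 - 16/3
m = 10*w/3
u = 4*w/3 - 1/2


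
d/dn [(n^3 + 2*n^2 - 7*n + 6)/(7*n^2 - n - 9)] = (7*n^4 - 2*n^3 + 20*n^2 - 120*n + 69)/(49*n^4 - 14*n^3 - 125*n^2 + 18*n + 81)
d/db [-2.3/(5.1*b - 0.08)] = 11.73/(5.1*b - 0.08)^2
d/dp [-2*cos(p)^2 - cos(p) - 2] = (4*cos(p) + 1)*sin(p)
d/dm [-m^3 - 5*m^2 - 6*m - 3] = -3*m^2 - 10*m - 6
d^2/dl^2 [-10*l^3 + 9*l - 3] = -60*l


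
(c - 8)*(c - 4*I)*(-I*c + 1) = -I*c^3 - 3*c^2 + 8*I*c^2 + 24*c - 4*I*c + 32*I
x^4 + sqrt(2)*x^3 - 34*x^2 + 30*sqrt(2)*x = x*(x - 3*sqrt(2))*(x - sqrt(2))*(x + 5*sqrt(2))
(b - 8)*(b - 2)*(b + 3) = b^3 - 7*b^2 - 14*b + 48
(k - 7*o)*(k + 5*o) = k^2 - 2*k*o - 35*o^2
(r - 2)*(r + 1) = r^2 - r - 2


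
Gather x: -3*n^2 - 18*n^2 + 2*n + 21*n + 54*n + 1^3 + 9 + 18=-21*n^2 + 77*n + 28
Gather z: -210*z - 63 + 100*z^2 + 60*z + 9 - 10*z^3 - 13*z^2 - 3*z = -10*z^3 + 87*z^2 - 153*z - 54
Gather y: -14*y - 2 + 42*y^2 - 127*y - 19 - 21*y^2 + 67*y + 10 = 21*y^2 - 74*y - 11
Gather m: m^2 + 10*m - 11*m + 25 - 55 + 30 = m^2 - m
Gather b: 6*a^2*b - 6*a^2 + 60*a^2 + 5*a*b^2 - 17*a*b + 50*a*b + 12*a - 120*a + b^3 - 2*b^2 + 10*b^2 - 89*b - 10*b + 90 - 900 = 54*a^2 - 108*a + b^3 + b^2*(5*a + 8) + b*(6*a^2 + 33*a - 99) - 810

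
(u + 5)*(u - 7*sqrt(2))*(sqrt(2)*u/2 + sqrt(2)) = sqrt(2)*u^3/2 - 7*u^2 + 7*sqrt(2)*u^2/2 - 49*u + 5*sqrt(2)*u - 70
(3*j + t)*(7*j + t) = 21*j^2 + 10*j*t + t^2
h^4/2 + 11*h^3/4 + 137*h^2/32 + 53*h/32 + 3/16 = (h/2 + 1)*(h + 1/4)^2*(h + 3)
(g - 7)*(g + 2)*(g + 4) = g^3 - g^2 - 34*g - 56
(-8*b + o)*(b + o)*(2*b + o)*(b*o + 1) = -16*b^4*o - 22*b^3*o^2 - 16*b^3 - 5*b^2*o^3 - 22*b^2*o + b*o^4 - 5*b*o^2 + o^3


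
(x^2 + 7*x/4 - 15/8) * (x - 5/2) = x^3 - 3*x^2/4 - 25*x/4 + 75/16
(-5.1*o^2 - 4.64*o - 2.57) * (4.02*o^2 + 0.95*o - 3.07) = -20.502*o^4 - 23.4978*o^3 + 0.9176*o^2 + 11.8033*o + 7.8899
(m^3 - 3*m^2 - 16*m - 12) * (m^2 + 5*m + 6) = m^5 + 2*m^4 - 25*m^3 - 110*m^2 - 156*m - 72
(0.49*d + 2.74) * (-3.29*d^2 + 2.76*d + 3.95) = -1.6121*d^3 - 7.6622*d^2 + 9.4979*d + 10.823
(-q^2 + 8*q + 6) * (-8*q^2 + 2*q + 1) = 8*q^4 - 66*q^3 - 33*q^2 + 20*q + 6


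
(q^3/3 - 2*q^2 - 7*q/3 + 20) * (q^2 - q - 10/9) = q^5/3 - 7*q^4/3 - 19*q^3/27 + 221*q^2/9 - 470*q/27 - 200/9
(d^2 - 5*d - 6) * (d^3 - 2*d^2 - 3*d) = d^5 - 7*d^4 + d^3 + 27*d^2 + 18*d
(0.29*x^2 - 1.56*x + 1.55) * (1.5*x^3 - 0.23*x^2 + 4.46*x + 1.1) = 0.435*x^5 - 2.4067*x^4 + 3.9772*x^3 - 6.9951*x^2 + 5.197*x + 1.705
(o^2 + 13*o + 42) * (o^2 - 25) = o^4 + 13*o^3 + 17*o^2 - 325*o - 1050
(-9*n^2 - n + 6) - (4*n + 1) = -9*n^2 - 5*n + 5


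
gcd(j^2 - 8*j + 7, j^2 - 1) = j - 1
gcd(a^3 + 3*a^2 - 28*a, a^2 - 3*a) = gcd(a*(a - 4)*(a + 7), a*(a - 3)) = a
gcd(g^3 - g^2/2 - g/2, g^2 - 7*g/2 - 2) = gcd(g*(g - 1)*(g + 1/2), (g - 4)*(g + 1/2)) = g + 1/2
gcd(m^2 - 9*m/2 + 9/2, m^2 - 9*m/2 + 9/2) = m^2 - 9*m/2 + 9/2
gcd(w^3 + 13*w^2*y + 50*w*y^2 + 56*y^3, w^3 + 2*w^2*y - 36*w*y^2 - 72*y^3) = w + 2*y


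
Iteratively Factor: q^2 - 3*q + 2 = (q - 1)*(q - 2)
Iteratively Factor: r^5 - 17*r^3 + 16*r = (r + 1)*(r^4 - r^3 - 16*r^2 + 16*r) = (r - 4)*(r + 1)*(r^3 + 3*r^2 - 4*r) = r*(r - 4)*(r + 1)*(r^2 + 3*r - 4) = r*(r - 4)*(r - 1)*(r + 1)*(r + 4)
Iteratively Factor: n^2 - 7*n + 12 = (n - 3)*(n - 4)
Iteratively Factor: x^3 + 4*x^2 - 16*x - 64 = (x - 4)*(x^2 + 8*x + 16) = (x - 4)*(x + 4)*(x + 4)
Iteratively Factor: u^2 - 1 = (u - 1)*(u + 1)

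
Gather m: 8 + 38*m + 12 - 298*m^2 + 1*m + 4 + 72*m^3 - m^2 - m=72*m^3 - 299*m^2 + 38*m + 24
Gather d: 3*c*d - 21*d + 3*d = d*(3*c - 18)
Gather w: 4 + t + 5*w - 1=t + 5*w + 3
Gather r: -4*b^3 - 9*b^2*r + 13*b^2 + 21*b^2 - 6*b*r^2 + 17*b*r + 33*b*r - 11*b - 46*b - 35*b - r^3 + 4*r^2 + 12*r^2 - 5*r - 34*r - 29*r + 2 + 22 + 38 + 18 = -4*b^3 + 34*b^2 - 92*b - r^3 + r^2*(16 - 6*b) + r*(-9*b^2 + 50*b - 68) + 80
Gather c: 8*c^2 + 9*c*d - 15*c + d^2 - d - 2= 8*c^2 + c*(9*d - 15) + d^2 - d - 2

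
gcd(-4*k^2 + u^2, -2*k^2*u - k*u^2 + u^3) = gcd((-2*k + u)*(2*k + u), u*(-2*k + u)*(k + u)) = -2*k + u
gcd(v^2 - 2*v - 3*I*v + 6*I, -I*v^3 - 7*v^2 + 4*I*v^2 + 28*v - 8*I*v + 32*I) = 1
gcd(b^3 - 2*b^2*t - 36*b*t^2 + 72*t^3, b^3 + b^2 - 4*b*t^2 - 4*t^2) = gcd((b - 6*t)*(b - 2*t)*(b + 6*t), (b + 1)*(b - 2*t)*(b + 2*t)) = -b + 2*t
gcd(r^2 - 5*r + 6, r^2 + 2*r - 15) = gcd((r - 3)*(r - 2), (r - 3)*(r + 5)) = r - 3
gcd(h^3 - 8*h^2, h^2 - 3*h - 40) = h - 8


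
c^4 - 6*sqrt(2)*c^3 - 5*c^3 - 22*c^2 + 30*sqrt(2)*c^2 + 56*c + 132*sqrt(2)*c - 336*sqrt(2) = (c - 7)*(c - 2)*(c + 4)*(c - 6*sqrt(2))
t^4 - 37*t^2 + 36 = (t - 6)*(t - 1)*(t + 1)*(t + 6)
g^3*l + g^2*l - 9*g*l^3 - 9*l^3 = (g - 3*l)*(g + 3*l)*(g*l + l)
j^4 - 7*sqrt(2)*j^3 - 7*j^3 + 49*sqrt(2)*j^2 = j^2*(j - 7)*(j - 7*sqrt(2))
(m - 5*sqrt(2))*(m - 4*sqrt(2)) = m^2 - 9*sqrt(2)*m + 40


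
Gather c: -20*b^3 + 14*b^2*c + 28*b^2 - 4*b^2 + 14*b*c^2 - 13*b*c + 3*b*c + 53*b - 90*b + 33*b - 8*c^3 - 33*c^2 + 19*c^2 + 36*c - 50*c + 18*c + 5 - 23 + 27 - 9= -20*b^3 + 24*b^2 - 4*b - 8*c^3 + c^2*(14*b - 14) + c*(14*b^2 - 10*b + 4)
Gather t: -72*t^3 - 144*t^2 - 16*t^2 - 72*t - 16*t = -72*t^3 - 160*t^2 - 88*t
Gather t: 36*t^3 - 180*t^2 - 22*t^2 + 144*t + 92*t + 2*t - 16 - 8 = 36*t^3 - 202*t^2 + 238*t - 24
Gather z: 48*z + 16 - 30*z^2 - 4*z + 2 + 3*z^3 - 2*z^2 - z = 3*z^3 - 32*z^2 + 43*z + 18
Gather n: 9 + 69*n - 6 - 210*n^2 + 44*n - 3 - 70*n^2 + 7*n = -280*n^2 + 120*n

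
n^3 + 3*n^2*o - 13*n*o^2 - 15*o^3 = (n - 3*o)*(n + o)*(n + 5*o)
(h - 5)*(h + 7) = h^2 + 2*h - 35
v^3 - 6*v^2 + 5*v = v*(v - 5)*(v - 1)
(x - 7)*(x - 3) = x^2 - 10*x + 21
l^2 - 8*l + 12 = (l - 6)*(l - 2)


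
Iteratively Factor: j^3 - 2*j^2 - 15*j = (j + 3)*(j^2 - 5*j) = j*(j + 3)*(j - 5)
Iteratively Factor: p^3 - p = (p + 1)*(p^2 - p) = (p - 1)*(p + 1)*(p)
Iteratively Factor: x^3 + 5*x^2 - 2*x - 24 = (x + 4)*(x^2 + x - 6) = (x - 2)*(x + 4)*(x + 3)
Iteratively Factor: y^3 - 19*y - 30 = (y + 2)*(y^2 - 2*y - 15) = (y + 2)*(y + 3)*(y - 5)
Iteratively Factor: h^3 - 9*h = (h - 3)*(h^2 + 3*h) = (h - 3)*(h + 3)*(h)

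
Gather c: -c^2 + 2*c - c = -c^2 + c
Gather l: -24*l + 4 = 4 - 24*l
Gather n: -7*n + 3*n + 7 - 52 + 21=-4*n - 24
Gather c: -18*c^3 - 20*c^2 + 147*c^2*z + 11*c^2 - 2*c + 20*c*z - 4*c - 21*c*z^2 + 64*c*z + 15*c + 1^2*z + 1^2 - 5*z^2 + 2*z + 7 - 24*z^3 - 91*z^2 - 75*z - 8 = -18*c^3 + c^2*(147*z - 9) + c*(-21*z^2 + 84*z + 9) - 24*z^3 - 96*z^2 - 72*z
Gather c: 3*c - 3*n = 3*c - 3*n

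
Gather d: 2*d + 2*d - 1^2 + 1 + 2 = 4*d + 2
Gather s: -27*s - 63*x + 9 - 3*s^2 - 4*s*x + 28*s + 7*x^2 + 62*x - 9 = -3*s^2 + s*(1 - 4*x) + 7*x^2 - x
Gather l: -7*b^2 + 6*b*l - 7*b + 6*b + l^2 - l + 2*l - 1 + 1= -7*b^2 - b + l^2 + l*(6*b + 1)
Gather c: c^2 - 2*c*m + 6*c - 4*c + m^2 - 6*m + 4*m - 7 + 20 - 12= c^2 + c*(2 - 2*m) + m^2 - 2*m + 1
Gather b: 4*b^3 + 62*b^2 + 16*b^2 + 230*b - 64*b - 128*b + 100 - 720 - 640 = 4*b^3 + 78*b^2 + 38*b - 1260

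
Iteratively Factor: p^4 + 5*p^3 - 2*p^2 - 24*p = (p - 2)*(p^3 + 7*p^2 + 12*p) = (p - 2)*(p + 4)*(p^2 + 3*p) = p*(p - 2)*(p + 4)*(p + 3)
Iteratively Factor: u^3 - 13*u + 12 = (u - 1)*(u^2 + u - 12) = (u - 3)*(u - 1)*(u + 4)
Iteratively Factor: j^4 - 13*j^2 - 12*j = (j - 4)*(j^3 + 4*j^2 + 3*j) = j*(j - 4)*(j^2 + 4*j + 3) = j*(j - 4)*(j + 1)*(j + 3)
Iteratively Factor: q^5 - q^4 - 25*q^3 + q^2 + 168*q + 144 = (q - 4)*(q^4 + 3*q^3 - 13*q^2 - 51*q - 36) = (q - 4)*(q + 1)*(q^3 + 2*q^2 - 15*q - 36) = (q - 4)^2*(q + 1)*(q^2 + 6*q + 9) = (q - 4)^2*(q + 1)*(q + 3)*(q + 3)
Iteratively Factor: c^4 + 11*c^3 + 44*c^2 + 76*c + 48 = (c + 4)*(c^3 + 7*c^2 + 16*c + 12) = (c + 2)*(c + 4)*(c^2 + 5*c + 6) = (c + 2)^2*(c + 4)*(c + 3)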